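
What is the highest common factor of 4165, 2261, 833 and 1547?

119

gcd(4165, 2261): 4165 = 1·2261 + 1904; 2261 = 1·1904 + 357; 1904 = 5·357 + 119; 357 = 3·119 + 0 → 119
gcd(119, 833): 833 = 7·119 + 0 → 119
gcd(119, 1547): 1547 = 13·119 + 0 → 119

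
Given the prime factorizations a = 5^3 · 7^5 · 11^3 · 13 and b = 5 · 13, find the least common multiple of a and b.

36351440125

max exponent per prime: 5^3 · 7^5 · 11^3 · 13 = 36351440125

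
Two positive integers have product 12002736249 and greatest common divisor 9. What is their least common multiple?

Since gcd(p,q)·lcm(p,q) = pq, lcm = 12002736249/9 = 1333637361.

1333637361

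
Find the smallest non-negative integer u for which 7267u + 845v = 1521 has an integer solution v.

3

gcd(7267, 845) = 169 (Euclid: 7267 = 8·845 + 507; 845 = 1·507 + 338; 507 = 1·338 + 169; 338 = 2·169 + 0), and 169 | 1521.
Extended Euclid: 7267·(2) + 845·(-17) = 169. Scale by 9: u₀ = 18.
General solution u = u₀ + 5t; reducing mod 5 gives u = 3 (and v = -24).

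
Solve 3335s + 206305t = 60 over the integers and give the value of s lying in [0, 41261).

gcd(3335, 206305) = 5 (Euclid: 206305 = 61·3335 + 2870; 3335 = 1·2870 + 465; 2870 = 6·465 + 80; 465 = 5·80 + 65; 80 = 1·65 + 15; 65 = 4·15 + 5; 15 = 3·5 + 0), and 5 | 60.
Extended Euclid: 3335·(12867) + 206305·(-208) = 5. Scale by 12: s₀ = 154404.
General solution s = s₀ + 41261k; reducing mod 41261 gives s = 30621 (and t = -495).

30621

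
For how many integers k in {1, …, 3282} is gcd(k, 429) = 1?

429 = 3·11·13. Inclusion–exclusion on these primes:
3282 − ⌊3282/3⌋ − ⌊3282/11⌋ − ⌊3282/13⌋ + ⌊3282/33⌋ + ⌊3282/39⌋ + ⌊3282/143⌋ − ⌊3282/429⌋ = 1836

1836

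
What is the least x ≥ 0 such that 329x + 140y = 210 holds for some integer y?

10

gcd(329, 140) = 7 (Euclid: 329 = 2·140 + 49; 140 = 2·49 + 42; 49 = 1·42 + 7; 42 = 6·7 + 0), and 7 | 210.
Extended Euclid: 329·(3) + 140·(-7) = 7. Scale by 30: x₀ = 90.
General solution x = x₀ + 20t; reducing mod 20 gives x = 10 (and y = -22).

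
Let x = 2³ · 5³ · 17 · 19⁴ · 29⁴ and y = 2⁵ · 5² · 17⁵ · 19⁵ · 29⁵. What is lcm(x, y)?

288444719270103806428000

max exponent per prime: 2⁵ · 5³ · 17⁵ · 19⁵ · 29⁵ = 288444719270103806428000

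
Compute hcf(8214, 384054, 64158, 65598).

6

gcd(8214, 384054): 384054 = 46·8214 + 6210; 8214 = 1·6210 + 2004; 6210 = 3·2004 + 198; 2004 = 10·198 + 24; 198 = 8·24 + 6; 24 = 4·6 + 0 → 6
gcd(6, 64158): 64158 = 10693·6 + 0 → 6
gcd(6, 65598): 65598 = 10933·6 + 0 → 6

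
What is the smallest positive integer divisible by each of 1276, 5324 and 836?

1276 = 2² · 11 · 29; 5324 = 2² · 11³; 836 = 2² · 11 · 19
lcm takes max exponent of each prime: 2² · 11³ · 19 · 29 = 2933524

2933524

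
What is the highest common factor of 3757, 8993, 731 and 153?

3757 = 13 · 17²; 8993 = 17 · 23²; 731 = 17 · 43; 153 = 3² · 17
gcd takes min exponent of each prime: 17 = 17

17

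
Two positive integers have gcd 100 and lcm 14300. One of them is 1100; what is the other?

1300

u·v = gcd·lcm = 100·14300 = 1430000, so v = 1430000/1100 = 1300.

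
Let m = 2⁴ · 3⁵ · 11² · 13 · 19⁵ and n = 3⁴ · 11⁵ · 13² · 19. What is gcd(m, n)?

2420847

min exponent per shared prime: 3⁴ · 11² · 13 · 19 = 2420847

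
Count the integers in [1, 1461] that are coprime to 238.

Prime factors of 238: 2, 7, 17. Count integers ≤ 1461 divisible by none of them.
By inclusion–exclusion: 1461 − ⌊1461/2⌋ − ⌊1461/7⌋ − ⌊1461/17⌋ + ⌊1461/14⌋ + ⌊1461/34⌋ + ⌊1461/119⌋ − ⌊1461/238⌋ = 590.

590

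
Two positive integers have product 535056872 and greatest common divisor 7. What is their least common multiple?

Since gcd(u,v)·lcm(u,v) = uv, lcm = 535056872/7 = 76436696.

76436696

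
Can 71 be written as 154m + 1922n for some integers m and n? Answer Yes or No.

gcd(154, 1922): 1922 = 12·154 + 74; 154 = 2·74 + 6; 74 = 12·6 + 2; 6 = 3·2 + 0 → 2
2 does not divide 71, so a solution does not exist.

No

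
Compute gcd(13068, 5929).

121

Euclid: 13068 = 2·5929 + 1210; 5929 = 4·1210 + 1089; 1210 = 1·1089 + 121; 1089 = 9·121 + 0. Last nonzero remainder: 121.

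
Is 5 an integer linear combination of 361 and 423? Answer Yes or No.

Yes

gcd(361, 423): 423 = 1·361 + 62; 361 = 5·62 + 51; 62 = 1·51 + 11; 51 = 4·11 + 7; 11 = 1·7 + 4; 7 = 1·4 + 3; 4 = 1·3 + 1; 3 = 3·1 + 0 → 1
1 divides 5, so a solution exists.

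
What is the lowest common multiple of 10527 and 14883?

gcd first: 14883 = 1·10527 + 4356; 10527 = 2·4356 + 1815; 4356 = 2·1815 + 726; 1815 = 2·726 + 363; 726 = 2·363 + 0 → gcd = 363
lcm = 10527·14883/gcd = 156673341/363 = 431607

431607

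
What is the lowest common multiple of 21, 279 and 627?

21 = 3 · 7; 279 = 3² · 31; 627 = 3 · 11 · 19
lcm takes max exponent of each prime: 3² · 7 · 11 · 19 · 31 = 408177

408177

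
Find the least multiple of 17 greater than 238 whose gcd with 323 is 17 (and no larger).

Multiples of 17 above 238: 17·15, 17·16, … . Need the cofactor coprime to 323/17 = 19.
Checking s = 15, 16, … the first with gcd(s, 19) = 1 is s = 15, giving 255.

255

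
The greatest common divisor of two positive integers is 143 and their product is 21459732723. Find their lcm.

For any two positive integers, gcd × lcm equals their product. Hence lcm = 21459732723 / 143 = 150068061.

150068061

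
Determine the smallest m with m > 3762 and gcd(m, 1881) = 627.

Multiples of 627 above 3762: 627·7, 627·8, … . Need the cofactor coprime to 1881/627 = 3.
Checking s = 7, 8, … the first with gcd(s, 3) = 1 is s = 7, giving 4389.

4389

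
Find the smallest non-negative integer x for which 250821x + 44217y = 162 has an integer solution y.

2400

Euclid: 250821 = 5·44217 + 29736; 44217 = 1·29736 + 14481; 29736 = 2·14481 + 774; 14481 = 18·774 + 549; 774 = 1·549 + 225; 549 = 2·225 + 99; 225 = 2·99 + 27; 99 = 3·27 + 18; 27 = 1·18 + 9; 18 = 2·9 + 0 → gcd = 9; 162 = 9·18.
Back-substitution yields 250821·(1771) + 44217·(-10046) = 9, so one solution is x = 1771·18 = 31878, y = -10046·18 = -180828.
Solutions in x differ by 44217/9 = 4913; the one in [0, 4913) is 31878 mod 4913 = 2400.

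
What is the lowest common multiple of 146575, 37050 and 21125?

lcm(146575, 37050) = 146575·37050/gcd = 5430603750/325 = 16709550
lcm(16709550, 21125) = 16709550·21125/gcd = 352989243750/325 = 1086120750

1086120750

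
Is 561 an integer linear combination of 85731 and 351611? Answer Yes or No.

Yes

By Bézout, 85731p + 351611q = 561 has integer solutions iff gcd(85731, 351611) | 561.
Euclid: 351611 = 4·85731 + 8687; 85731 = 9·8687 + 7548; 8687 = 1·7548 + 1139; 7548 = 6·1139 + 714; 1139 = 1·714 + 425; 714 = 1·425 + 289; 425 = 1·289 + 136; 289 = 2·136 + 17; 136 = 8·17 + 0. gcd = 17; 561 mod 17 = 0. Yes.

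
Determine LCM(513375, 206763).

35382318375

513375 = 3 · 5³ · 37²; 206763 = 3 · 41³
max exponents: 3 · 5³ · 37² · 41³ = 35382318375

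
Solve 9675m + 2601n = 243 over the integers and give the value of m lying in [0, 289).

96

Reduce mod 2601: 9675m ≡ 243 (mod 2601). With g = gcd(9675, 2601) = 9 dividing 243, divide through: 1075m ≡ 27 (mod 289).
Since gcd(1075, 289) = 1, m ≡ 27·(1075)⁻¹ ≡ 96 (mod 289). Smallest non-negative: 96.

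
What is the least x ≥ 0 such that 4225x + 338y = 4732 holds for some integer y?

Euclid: 4225 = 12·338 + 169; 338 = 2·169 + 0 → gcd = 169; 4732 = 169·28.
Back-substitution yields 4225·(1) + 338·(-12) = 169, so one solution is x = 1·28 = 28, y = -12·28 = -336.
Solutions in x differ by 338/169 = 2; the one in [0, 2) is 28 mod 2 = 0.

0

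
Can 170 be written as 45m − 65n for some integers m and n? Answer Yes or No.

gcd(45, 65): 65 = 1·45 + 20; 45 = 2·20 + 5; 20 = 4·5 + 0 → 5
5 divides 170, so a solution exists.

Yes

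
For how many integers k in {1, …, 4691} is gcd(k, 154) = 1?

Prime factors of 154: 2, 7, 11. Count integers ≤ 4691 divisible by none of them.
By inclusion–exclusion: 4691 − ⌊4691/2⌋ − ⌊4691/7⌋ − ⌊4691/11⌋ + ⌊4691/14⌋ + ⌊4691/22⌋ + ⌊4691/77⌋ − ⌊4691/154⌋ = 1828.

1828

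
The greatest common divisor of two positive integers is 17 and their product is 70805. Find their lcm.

gcd·lcm = product, so lcm = 70805/17 = 4165.

4165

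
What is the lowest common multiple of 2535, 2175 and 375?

1837875

2535 = 3 · 5 · 13²; 2175 = 3 · 5² · 29; 375 = 3 · 5³
lcm takes max exponent of each prime: 3 · 5³ · 13² · 29 = 1837875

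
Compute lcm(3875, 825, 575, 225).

8823375

lcm(3875, 825) = 3875·825/gcd = 3196875/25 = 127875
lcm(127875, 575) = 127875·575/gcd = 73528125/25 = 2941125
lcm(2941125, 225) = 2941125·225/gcd = 661753125/75 = 8823375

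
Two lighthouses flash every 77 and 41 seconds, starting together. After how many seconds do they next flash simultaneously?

3157

gcd first: 77 = 1·41 + 36; 41 = 1·36 + 5; 36 = 7·5 + 1; 5 = 5·1 + 0 → gcd = 1
lcm = 77·41/gcd = 3157/1 = 3157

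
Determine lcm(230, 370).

8510

230 = 2 · 5 · 23; 370 = 2 · 5 · 37
max exponents: 2 · 5 · 23 · 37 = 8510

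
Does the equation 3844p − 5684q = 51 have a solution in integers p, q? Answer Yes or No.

By Bézout, 3844p − 5684q = 51 has integer solutions iff gcd(3844, 5684) | 51.
Euclid: 5684 = 1·3844 + 1840; 3844 = 2·1840 + 164; 1840 = 11·164 + 36; 164 = 4·36 + 20; 36 = 1·20 + 16; 20 = 1·16 + 4; 16 = 4·4 + 0. gcd = 4; 51 mod 4 = 3. No.

No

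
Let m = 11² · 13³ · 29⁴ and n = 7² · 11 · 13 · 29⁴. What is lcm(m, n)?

9213051500653

max exponent per prime: 7² · 11² · 13³ · 29⁴ = 9213051500653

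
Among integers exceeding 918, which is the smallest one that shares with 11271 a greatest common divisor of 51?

gcd(x, 11271) = 51 forces 51 | x; write x = 51s. Then gcd(51s, 51·221) = 51·gcd(s, 221), so need gcd(s, 221) = 1.
51s > 918 gives s ≥ 19. The least s ≥ 19 coprime to 221 is 19, so x = 51·19 = 969.

969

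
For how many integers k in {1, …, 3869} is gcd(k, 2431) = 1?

2431 = 11·13·17. Inclusion–exclusion on these primes:
3869 − ⌊3869/11⌋ − ⌊3869/13⌋ − ⌊3869/17⌋ + ⌊3869/143⌋ + ⌊3869/187⌋ + ⌊3869/221⌋ − ⌊3869/2431⌋ = 3057

3057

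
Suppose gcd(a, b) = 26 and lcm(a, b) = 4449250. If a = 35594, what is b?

3250

a·b = gcd·lcm = 26·4449250 = 115680500, so b = 115680500/35594 = 3250.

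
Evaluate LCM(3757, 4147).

3757 = 13 · 17²; 4147 = 11 · 13 · 29
max exponents: 11 · 13 · 17² · 29 = 1198483

1198483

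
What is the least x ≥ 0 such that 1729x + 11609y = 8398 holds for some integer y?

Reduce mod 11609: 1729x ≡ 8398 (mod 11609). With g = gcd(1729, 11609) = 247 dividing 8398, divide through: 7x ≡ 34 (mod 47).
Since gcd(7, 47) = 1, x ≡ 34·(7)⁻¹ ≡ 25 (mod 47). Smallest non-negative: 25.

25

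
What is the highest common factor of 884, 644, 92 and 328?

4

gcd(884, 644): 884 = 1·644 + 240; 644 = 2·240 + 164; 240 = 1·164 + 76; 164 = 2·76 + 12; 76 = 6·12 + 4; 12 = 3·4 + 0 → 4
gcd(4, 92): 92 = 23·4 + 0 → 4
gcd(4, 328): 328 = 82·4 + 0 → 4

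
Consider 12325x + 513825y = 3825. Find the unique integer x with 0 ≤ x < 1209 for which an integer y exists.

Euclid: 513825 = 41·12325 + 8500; 12325 = 1·8500 + 3825; 8500 = 2·3825 + 850; 3825 = 4·850 + 425; 850 = 2·425 + 0 → gcd = 425; 3825 = 425·9.
Back-substitution yields 12325·(542) + 513825·(-13) = 425, so one solution is x = 542·9 = 4878, y = -13·9 = -117.
Solutions in x differ by 513825/425 = 1209; the one in [0, 1209) is 4878 mod 1209 = 42.

42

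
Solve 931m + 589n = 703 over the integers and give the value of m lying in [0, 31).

21

Euclid: 931 = 1·589 + 342; 589 = 1·342 + 247; 342 = 1·247 + 95; 247 = 2·95 + 57; 95 = 1·57 + 38; 57 = 1·38 + 19; 38 = 2·19 + 0 → gcd = 19; 703 = 19·37.
Back-substitution yields 931·(-12) + 589·(19) = 19, so one solution is m = -12·37 = -444, n = 19·37 = 703.
Solutions in m differ by 589/19 = 31; the one in [0, 31) is -444 mod 31 = 21.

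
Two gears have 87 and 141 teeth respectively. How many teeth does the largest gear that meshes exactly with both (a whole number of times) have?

87 = 3 · 29
141 = 3 · 47
Common: 3 = 3

3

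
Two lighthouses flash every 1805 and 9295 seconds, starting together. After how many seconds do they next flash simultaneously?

3355495

gcd first: 9295 = 5·1805 + 270; 1805 = 6·270 + 185; 270 = 1·185 + 85; 185 = 2·85 + 15; 85 = 5·15 + 10; 15 = 1·10 + 5; 10 = 2·5 + 0 → gcd = 5
lcm = 1805·9295/gcd = 16777475/5 = 3355495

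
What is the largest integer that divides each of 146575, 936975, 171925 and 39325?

325

146575 = 5² · 11 · 13 · 41; 936975 = 3 · 5² · 13 · 31²; 171925 = 5² · 13 · 23²; 39325 = 5² · 11² · 13
gcd takes min exponent of each prime: 5² · 13 = 325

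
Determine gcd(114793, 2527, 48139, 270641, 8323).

gcd(114793, 2527): 114793 = 45·2527 + 1078; 2527 = 2·1078 + 371; 1078 = 2·371 + 336; 371 = 1·336 + 35; 336 = 9·35 + 21; 35 = 1·21 + 14; 21 = 1·14 + 7; 14 = 2·7 + 0 → 7
gcd(7, 48139): 48139 = 6877·7 + 0 → 7
gcd(7, 270641): 270641 = 38663·7 + 0 → 7
gcd(7, 8323): 8323 = 1189·7 + 0 → 7

7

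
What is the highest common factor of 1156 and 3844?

1156 = 2² · 17²
3844 = 2² · 31²
Common: 2² = 4

4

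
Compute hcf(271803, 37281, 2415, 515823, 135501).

gcd(271803, 37281): 271803 = 7·37281 + 10836; 37281 = 3·10836 + 4773; 10836 = 2·4773 + 1290; 4773 = 3·1290 + 903; 1290 = 1·903 + 387; 903 = 2·387 + 129; 387 = 3·129 + 0 → 129
gcd(129, 2415): 2415 = 18·129 + 93; 129 = 1·93 + 36; 93 = 2·36 + 21; 36 = 1·21 + 15; 21 = 1·15 + 6; 15 = 2·6 + 3; 6 = 2·3 + 0 → 3
gcd(3, 515823): 515823 = 171941·3 + 0 → 3
gcd(3, 135501): 135501 = 45167·3 + 0 → 3

3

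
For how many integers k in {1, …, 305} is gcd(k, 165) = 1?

165 = 3·5·11. Inclusion–exclusion on these primes:
305 − ⌊305/3⌋ − ⌊305/5⌋ − ⌊305/11⌋ + ⌊305/15⌋ + ⌊305/33⌋ + ⌊305/55⌋ − ⌊305/165⌋ = 149

149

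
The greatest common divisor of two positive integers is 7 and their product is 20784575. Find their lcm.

2969225

Since gcd(a,b)·lcm(a,b) = ab, lcm = 20784575/7 = 2969225.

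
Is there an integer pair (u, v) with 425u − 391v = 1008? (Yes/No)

gcd(425, 391): 425 = 1·391 + 34; 391 = 11·34 + 17; 34 = 2·17 + 0 → 17
17 does not divide 1008, so a solution does not exist.

No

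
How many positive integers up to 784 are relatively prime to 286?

286 = 2·11·13. Inclusion–exclusion on these primes:
784 − ⌊784/2⌋ − ⌊784/11⌋ − ⌊784/13⌋ + ⌊784/22⌋ + ⌊784/26⌋ + ⌊784/143⌋ − ⌊784/286⌋ = 329

329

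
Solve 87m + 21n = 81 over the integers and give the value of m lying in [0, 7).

Reduce mod 21: 87m ≡ 81 (mod 21). With g = gcd(87, 21) = 3 dividing 81, divide through: 29m ≡ 27 (mod 7).
Since gcd(29, 7) = 1, m ≡ 27·(29)⁻¹ ≡ 6 (mod 7). Smallest non-negative: 6.

6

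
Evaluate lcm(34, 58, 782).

34 = 2 · 17; 58 = 2 · 29; 782 = 2 · 17 · 23
lcm takes max exponent of each prime: 2 · 17 · 23 · 29 = 22678

22678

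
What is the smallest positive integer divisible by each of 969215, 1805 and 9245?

646940351135

969215 = 5 · 13² · 31 · 37; 1805 = 5 · 19²; 9245 = 5 · 43²
lcm takes max exponent of each prime: 5 · 13² · 19² · 31 · 37 · 43² = 646940351135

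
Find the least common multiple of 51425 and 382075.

46231075

gcd first: 382075 = 7·51425 + 22100; 51425 = 2·22100 + 7225; 22100 = 3·7225 + 425; 7225 = 17·425 + 0 → gcd = 425
lcm = 51425·382075/gcd = 19648206875/425 = 46231075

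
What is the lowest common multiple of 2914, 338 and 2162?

11326718

2914 = 2 · 31 · 47; 338 = 2 · 13²; 2162 = 2 · 23 · 47
lcm takes max exponent of each prime: 2 · 13² · 23 · 31 · 47 = 11326718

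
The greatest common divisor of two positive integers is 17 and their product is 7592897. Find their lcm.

For any two positive integers, gcd × lcm equals their product. Hence lcm = 7592897 / 17 = 446641.

446641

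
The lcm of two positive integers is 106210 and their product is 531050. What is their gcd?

5

gcd·lcm = product, so gcd = 531050/106210 = 5.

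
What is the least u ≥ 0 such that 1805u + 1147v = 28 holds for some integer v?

903

Reduce mod 1147: 1805u ≡ 28 (mod 1147). With g = gcd(1805, 1147) = 1 dividing 28, divide through: 1805u ≡ 28 (mod 1147).
Since gcd(1805, 1147) = 1, u ≡ 28·(1805)⁻¹ ≡ 903 (mod 1147). Smallest non-negative: 903.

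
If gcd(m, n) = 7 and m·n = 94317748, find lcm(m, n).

Since gcd(m,n)·lcm(m,n) = mn, lcm = 94317748/7 = 13473964.

13473964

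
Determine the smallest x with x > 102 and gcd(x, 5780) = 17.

119

gcd(x, 5780) = 17 forces 17 | x; write x = 17s. Then gcd(17s, 17·340) = 17·gcd(s, 340), so need gcd(s, 340) = 1.
17s > 102 gives s ≥ 7. The least s ≥ 7 coprime to 340 is 7, so x = 17·7 = 119.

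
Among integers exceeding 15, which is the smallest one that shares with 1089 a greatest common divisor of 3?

21

1089 = 3·363. Any x with gcd(x, 1089) = 3 is a multiple of 3, say 3s, with s coprime to 363.
Need s > 15/3, so s ≥ 6. First s ≥ 6 with gcd(s, 363) = 1 is s = 7. Thus x = 3·7 = 21.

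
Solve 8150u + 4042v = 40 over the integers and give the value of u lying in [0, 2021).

858

Euclid: 8150 = 2·4042 + 66; 4042 = 61·66 + 16; 66 = 4·16 + 2; 16 = 8·2 + 0 → gcd = 2; 40 = 2·20.
Back-substitution yields 8150·(245) + 4042·(-494) = 2, so one solution is u = 245·20 = 4900, v = -494·20 = -9880.
Solutions in u differ by 4042/2 = 2021; the one in [0, 2021) is 4900 mod 2021 = 858.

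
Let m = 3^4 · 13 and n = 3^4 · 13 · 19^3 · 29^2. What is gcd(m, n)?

min exponent per shared prime: 3^4 · 13 = 1053

1053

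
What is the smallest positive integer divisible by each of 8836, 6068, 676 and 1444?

817777569908

lcm(8836, 6068) = 8836·6068/gcd = 53616848/4 = 13404212
lcm(13404212, 676) = 13404212·676/gcd = 9061247312/4 = 2265311828
lcm(2265311828, 1444) = 2265311828·1444/gcd = 3271110279632/4 = 817777569908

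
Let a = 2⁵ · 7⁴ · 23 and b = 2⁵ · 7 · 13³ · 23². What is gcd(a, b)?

min exponent per shared prime: 2⁵ · 7 · 23 = 5152

5152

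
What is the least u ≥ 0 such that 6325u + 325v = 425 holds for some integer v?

Euclid: 6325 = 19·325 + 150; 325 = 2·150 + 25; 150 = 6·25 + 0 → gcd = 25; 425 = 25·17.
Back-substitution yields 6325·(-2) + 325·(39) = 25, so one solution is u = -2·17 = -34, v = 39·17 = 663.
Solutions in u differ by 325/25 = 13; the one in [0, 13) is -34 mod 13 = 5.

5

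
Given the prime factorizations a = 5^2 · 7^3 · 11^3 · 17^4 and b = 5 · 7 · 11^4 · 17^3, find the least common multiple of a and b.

10485775490575

max exponent per prime: 5^2 · 7^3 · 11^4 · 17^4 = 10485775490575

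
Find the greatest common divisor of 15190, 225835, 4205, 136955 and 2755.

5

15190 = 2 · 5 · 7² · 31; 225835 = 5 · 31² · 47; 4205 = 5 · 29²; 136955 = 5 · 7² · 13 · 43; 2755 = 5 · 19 · 29
gcd takes min exponent of each prime: 5 = 5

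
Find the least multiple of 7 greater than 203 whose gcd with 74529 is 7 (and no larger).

gcd(k, 74529) = 7 forces 7 | k; write k = 7s. Then gcd(7s, 7·10647) = 7·gcd(s, 10647), so need gcd(s, 10647) = 1.
7s > 203 gives s ≥ 30. The least s ≥ 30 coprime to 10647 is 31, so k = 7·31 = 217.

217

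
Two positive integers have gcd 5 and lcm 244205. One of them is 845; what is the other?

1445

Using uv = gcd(u,v)·lcm(u,v) = 5·244205 = 1221025, we get v = 1221025/845 = 1445.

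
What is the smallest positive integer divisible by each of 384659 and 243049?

384659 = 11³ · 17²; 243049 = 17² · 29²
max exponents: 11³ · 17² · 29² = 323498219

323498219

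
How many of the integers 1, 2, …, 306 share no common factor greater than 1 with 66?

66 = 2·3·11. Inclusion–exclusion on these primes:
306 − ⌊306/2⌋ − ⌊306/3⌋ − ⌊306/11⌋ + ⌊306/6⌋ + ⌊306/22⌋ + ⌊306/33⌋ − ⌊306/66⌋ = 93

93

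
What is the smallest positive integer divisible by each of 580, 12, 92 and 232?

80040

lcm(580, 12) = 580·12/gcd = 6960/4 = 1740
lcm(1740, 92) = 1740·92/gcd = 160080/4 = 40020
lcm(40020, 232) = 40020·232/gcd = 9284640/116 = 80040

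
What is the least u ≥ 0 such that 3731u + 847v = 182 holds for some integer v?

3

gcd(3731, 847) = 7 (Euclid: 3731 = 4·847 + 343; 847 = 2·343 + 161; 343 = 2·161 + 21; 161 = 7·21 + 14; 21 = 1·14 + 7; 14 = 2·7 + 0), and 7 | 182.
Extended Euclid: 3731·(42) + 847·(-185) = 7. Scale by 26: u₀ = 1092.
General solution u = u₀ + 121t; reducing mod 121 gives u = 3 (and v = -13).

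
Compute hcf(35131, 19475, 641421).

19

gcd(35131, 19475): 35131 = 1·19475 + 15656; 19475 = 1·15656 + 3819; 15656 = 4·3819 + 380; 3819 = 10·380 + 19; 380 = 20·19 + 0 → 19
gcd(19, 641421): 641421 = 33759·19 + 0 → 19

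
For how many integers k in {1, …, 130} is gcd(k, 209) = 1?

113

Prime factors of 209: 11, 19. Count integers ≤ 130 divisible by none of them.
By inclusion–exclusion: 130 − ⌊130/11⌋ − ⌊130/19⌋ + ⌊130/209⌋ = 113.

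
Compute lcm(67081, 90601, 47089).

lcm(67081, 90601) = 67081·90601/gcd = 6077605681/49 = 124032769
lcm(124032769, 47089) = 124032769·47089/gcd = 5840579059441/49 = 119195491009

119195491009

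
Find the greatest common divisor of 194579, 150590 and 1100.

gcd(194579, 150590): 194579 = 1·150590 + 43989; 150590 = 3·43989 + 18623; 43989 = 2·18623 + 6743; 18623 = 2·6743 + 5137; 6743 = 1·5137 + 1606; 5137 = 3·1606 + 319; 1606 = 5·319 + 11; 319 = 29·11 + 0 → 11
gcd(11, 1100): 1100 = 100·11 + 0 → 11

11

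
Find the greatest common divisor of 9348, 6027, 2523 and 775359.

3

gcd(9348, 6027): 9348 = 1·6027 + 3321; 6027 = 1·3321 + 2706; 3321 = 1·2706 + 615; 2706 = 4·615 + 246; 615 = 2·246 + 123; 246 = 2·123 + 0 → 123
gcd(123, 2523): 2523 = 20·123 + 63; 123 = 1·63 + 60; 63 = 1·60 + 3; 60 = 20·3 + 0 → 3
gcd(3, 775359): 775359 = 258453·3 + 0 → 3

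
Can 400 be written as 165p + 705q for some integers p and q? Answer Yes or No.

No

gcd(165, 705): 705 = 4·165 + 45; 165 = 3·45 + 30; 45 = 1·30 + 15; 30 = 2·15 + 0 → 15
15 does not divide 400, so a solution does not exist.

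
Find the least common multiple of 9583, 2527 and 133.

3459463

lcm(9583, 2527) = 9583·2527/gcd = 24216241/7 = 3459463
lcm(3459463, 133) = 3459463·133/gcd = 460108579/133 = 3459463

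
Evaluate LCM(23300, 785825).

732388900

23300 = 2² · 5² · 233; 785825 = 5² · 17 · 43²
max exponents: 2² · 5² · 17 · 43² · 233 = 732388900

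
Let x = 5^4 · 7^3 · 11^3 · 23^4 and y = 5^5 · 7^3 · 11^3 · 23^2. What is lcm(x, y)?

399239535165625

max exponent per prime: 5^5 · 7^3 · 11^3 · 23^4 = 399239535165625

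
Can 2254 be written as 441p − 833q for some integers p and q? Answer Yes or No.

Yes

gcd(441, 833): 833 = 1·441 + 392; 441 = 1·392 + 49; 392 = 8·49 + 0 → 49
49 divides 2254, so a solution exists.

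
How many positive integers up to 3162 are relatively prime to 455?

Prime factors of 455: 5, 7, 13. Count integers ≤ 3162 divisible by none of them.
By inclusion–exclusion: 3162 − ⌊3162/5⌋ − ⌊3162/7⌋ − ⌊3162/13⌋ + ⌊3162/35⌋ + ⌊3162/65⌋ + ⌊3162/91⌋ − ⌊3162/455⌋ = 2002.

2002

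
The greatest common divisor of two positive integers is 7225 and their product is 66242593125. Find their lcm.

For any two positive integers, gcd × lcm equals their product. Hence lcm = 66242593125 / 7225 = 9168525.

9168525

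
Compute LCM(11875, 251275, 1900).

25127500

11875 = 5⁴ · 19; 251275 = 5² · 19 · 23²; 1900 = 2² · 5² · 19
lcm takes max exponent of each prime: 2² · 5⁴ · 19 · 23² = 25127500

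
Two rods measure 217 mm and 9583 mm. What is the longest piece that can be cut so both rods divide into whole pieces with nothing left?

7

217 = 7 · 31
9583 = 7 · 37²
Common: 7 = 7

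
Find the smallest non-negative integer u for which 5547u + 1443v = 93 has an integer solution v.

Euclid: 5547 = 3·1443 + 1218; 1443 = 1·1218 + 225; 1218 = 5·225 + 93; 225 = 2·93 + 39; 93 = 2·39 + 15; 39 = 2·15 + 9; 15 = 1·9 + 6; 9 = 1·6 + 3; 6 = 2·3 + 0 → gcd = 3; 93 = 3·31.
Back-substitution yields 5547·(-186) + 1443·(715) = 3, so one solution is u = -186·31 = -5766, v = 715·31 = 22165.
Solutions in u differ by 1443/3 = 481; the one in [0, 481) is -5766 mod 481 = 6.

6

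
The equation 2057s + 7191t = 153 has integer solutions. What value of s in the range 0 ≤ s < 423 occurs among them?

Reduce mod 7191: 2057s ≡ 153 (mod 7191). With g = gcd(2057, 7191) = 17 dividing 153, divide through: 121s ≡ 9 (mod 423).
Since gcd(121, 423) = 1, s ≡ 9·(121)⁻¹ ≡ 63 (mod 423). Smallest non-negative: 63.

63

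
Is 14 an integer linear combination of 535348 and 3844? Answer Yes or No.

No

gcd(535348, 3844): 535348 = 139·3844 + 1032; 3844 = 3·1032 + 748; 1032 = 1·748 + 284; 748 = 2·284 + 180; 284 = 1·180 + 104; 180 = 1·104 + 76; 104 = 1·76 + 28; 76 = 2·28 + 20; 28 = 1·20 + 8; 20 = 2·8 + 4; 8 = 2·4 + 0 → 4
4 does not divide 14, so a solution does not exist.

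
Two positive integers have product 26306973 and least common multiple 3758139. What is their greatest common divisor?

gcd·lcm = product, so gcd = 26306973/3758139 = 7.

7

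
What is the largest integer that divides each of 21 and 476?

21 = 3 · 7
476 = 2² · 7 · 17
Common: 7 = 7

7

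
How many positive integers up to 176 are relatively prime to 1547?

Prime factors of 1547: 7, 13, 17. Count integers ≤ 176 divisible by none of them.
By inclusion–exclusion: 176 − ⌊176/7⌋ − ⌊176/13⌋ − ⌊176/17⌋ + ⌊176/91⌋ + ⌊176/119⌋ + ⌊176/221⌋ − ⌊176/1547⌋ = 130.

130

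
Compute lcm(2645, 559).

2645 = 5 · 23²; 559 = 13 · 43
max exponents: 5 · 13 · 23² · 43 = 1478555

1478555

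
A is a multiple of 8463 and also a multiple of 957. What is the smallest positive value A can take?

8463 = 3 · 7 · 13 · 31; 957 = 3 · 11 · 29
max exponents: 3 · 7 · 11 · 13 · 29 · 31 = 2699697

2699697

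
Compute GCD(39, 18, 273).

gcd(39, 18): 39 = 2·18 + 3; 18 = 6·3 + 0 → 3
gcd(3, 273): 273 = 91·3 + 0 → 3

3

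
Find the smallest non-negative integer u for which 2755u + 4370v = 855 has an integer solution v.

13

Reduce mod 4370: 2755u ≡ 855 (mod 4370). With g = gcd(2755, 4370) = 95 dividing 855, divide through: 29u ≡ 9 (mod 46).
Since gcd(29, 46) = 1, u ≡ 9·(29)⁻¹ ≡ 13 (mod 46). Smallest non-negative: 13.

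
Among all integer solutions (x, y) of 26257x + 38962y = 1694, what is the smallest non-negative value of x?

gcd(26257, 38962) = 847 (Euclid: 38962 = 1·26257 + 12705; 26257 = 2·12705 + 847; 12705 = 15·847 + 0), and 847 | 1694.
Extended Euclid: 26257·(3) + 38962·(-2) = 847. Scale by 2: x₀ = 6.
General solution x = x₀ + 46t; reducing mod 46 gives x = 6 (and y = -4).

6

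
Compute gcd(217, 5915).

7

217 = 7 · 31
5915 = 5 · 7 · 13²
Common: 7 = 7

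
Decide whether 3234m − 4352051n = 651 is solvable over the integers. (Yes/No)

By Bézout, 3234m − 4352051n = 651 has integer solutions iff gcd(3234, 4352051) | 651.
Euclid: 4352051 = 1345·3234 + 2321; 3234 = 1·2321 + 913; 2321 = 2·913 + 495; 913 = 1·495 + 418; 495 = 1·418 + 77; 418 = 5·77 + 33; 77 = 2·33 + 11; 33 = 3·11 + 0. gcd = 11; 651 mod 11 = 2. No.

No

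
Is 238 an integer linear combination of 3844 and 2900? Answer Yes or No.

gcd(3844, 2900): 3844 = 1·2900 + 944; 2900 = 3·944 + 68; 944 = 13·68 + 60; 68 = 1·60 + 8; 60 = 7·8 + 4; 8 = 2·4 + 0 → 4
4 does not divide 238, so a solution does not exist.

No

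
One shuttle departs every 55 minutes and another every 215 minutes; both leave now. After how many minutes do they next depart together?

55 = 5 · 11; 215 = 5 · 43
max exponents: 5 · 11 · 43 = 2365

2365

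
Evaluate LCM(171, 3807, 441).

3544317

171 = 3² · 19; 3807 = 3⁴ · 47; 441 = 3² · 7²
lcm takes max exponent of each prime: 3⁴ · 7² · 19 · 47 = 3544317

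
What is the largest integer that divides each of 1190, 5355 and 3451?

gcd(1190, 5355): 5355 = 4·1190 + 595; 1190 = 2·595 + 0 → 595
gcd(595, 3451): 3451 = 5·595 + 476; 595 = 1·476 + 119; 476 = 4·119 + 0 → 119

119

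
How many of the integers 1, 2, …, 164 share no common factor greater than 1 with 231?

86

Prime factors of 231: 3, 7, 11. Count integers ≤ 164 divisible by none of them.
By inclusion–exclusion: 164 − ⌊164/3⌋ − ⌊164/7⌋ − ⌊164/11⌋ + ⌊164/21⌋ + ⌊164/33⌋ + ⌊164/77⌋ − ⌊164/231⌋ = 86.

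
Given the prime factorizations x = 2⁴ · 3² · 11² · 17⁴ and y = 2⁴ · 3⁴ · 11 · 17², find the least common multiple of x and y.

max exponent per prime: 2⁴ · 3⁴ · 11² · 17⁴ = 13097429136

13097429136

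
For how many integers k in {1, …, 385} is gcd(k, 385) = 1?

385 = 5·7·11. Inclusion–exclusion on these primes:
385 − ⌊385/5⌋ − ⌊385/7⌋ − ⌊385/11⌋ + ⌊385/35⌋ + ⌊385/55⌋ + ⌊385/77⌋ − ⌊385/385⌋ = 240

240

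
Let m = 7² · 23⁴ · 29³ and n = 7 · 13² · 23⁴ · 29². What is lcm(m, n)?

max exponent per prime: 7² · 13² · 23⁴ · 29³ = 56518174035869

56518174035869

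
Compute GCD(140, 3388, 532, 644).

28

gcd(140, 3388): 3388 = 24·140 + 28; 140 = 5·28 + 0 → 28
gcd(28, 532): 532 = 19·28 + 0 → 28
gcd(28, 644): 644 = 23·28 + 0 → 28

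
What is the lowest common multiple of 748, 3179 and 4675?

317900

748 = 2² · 11 · 17; 3179 = 11 · 17²; 4675 = 5² · 11 · 17
lcm takes max exponent of each prime: 2² · 5² · 11 · 17² = 317900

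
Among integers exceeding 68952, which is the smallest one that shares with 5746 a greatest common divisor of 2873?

5746 = 2873·2. Any k with gcd(k, 5746) = 2873 is a multiple of 2873, say 2873s, with s coprime to 2.
Need s > 68952/2873, so s ≥ 25. First s ≥ 25 with gcd(s, 2) = 1 is s = 25. Thus k = 2873·25 = 71825.

71825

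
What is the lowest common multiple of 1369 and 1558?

1369 = 37²; 1558 = 2 · 19 · 41
max exponents: 2 · 19 · 37² · 41 = 2132902

2132902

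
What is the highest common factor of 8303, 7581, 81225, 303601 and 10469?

8303 = 19² · 23; 7581 = 3 · 7 · 19²; 81225 = 3² · 5² · 19²; 303601 = 19² · 29²; 10469 = 19² · 29
gcd takes min exponent of each prime: 19² = 361

361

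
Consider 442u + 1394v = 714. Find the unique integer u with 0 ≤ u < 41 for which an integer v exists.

30

Euclid: 1394 = 3·442 + 68; 442 = 6·68 + 34; 68 = 2·34 + 0 → gcd = 34; 714 = 34·21.
Back-substitution yields 442·(19) + 1394·(-6) = 34, so one solution is u = 19·21 = 399, v = -6·21 = -126.
Solutions in u differ by 1394/34 = 41; the one in [0, 41) is 399 mod 41 = 30.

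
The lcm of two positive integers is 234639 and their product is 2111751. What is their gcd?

9

From gcd × lcm = pq: gcd = 2111751 / 234639 = 9.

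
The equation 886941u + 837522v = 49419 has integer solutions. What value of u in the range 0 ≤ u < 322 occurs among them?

1

gcd(886941, 837522) = 2601 (Euclid: 886941 = 1·837522 + 49419; 837522 = 16·49419 + 46818; 49419 = 1·46818 + 2601; 46818 = 18·2601 + 0), and 2601 | 49419.
Extended Euclid: 886941·(17) + 837522·(-18) = 2601. Scale by 19: u₀ = 323.
General solution u = u₀ + 322t; reducing mod 322 gives u = 1 (and v = -1).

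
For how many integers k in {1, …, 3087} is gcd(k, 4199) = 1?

2541

Prime factors of 4199: 13, 17, 19. Count integers ≤ 3087 divisible by none of them.
By inclusion–exclusion: 3087 − ⌊3087/13⌋ − ⌊3087/17⌋ − ⌊3087/19⌋ + ⌊3087/221⌋ + ⌊3087/247⌋ + ⌊3087/323⌋ − ⌊3087/4199⌋ = 2541.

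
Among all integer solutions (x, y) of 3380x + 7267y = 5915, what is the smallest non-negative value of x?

34

Euclid: 7267 = 2·3380 + 507; 3380 = 6·507 + 338; 507 = 1·338 + 169; 338 = 2·169 + 0 → gcd = 169; 5915 = 169·35.
Back-substitution yields 3380·(-15) + 7267·(7) = 169, so one solution is x = -15·35 = -525, y = 7·35 = 245.
Solutions in x differ by 7267/169 = 43; the one in [0, 43) is -525 mod 43 = 34.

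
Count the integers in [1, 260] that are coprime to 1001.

186

1001 = 7·11·13. Inclusion–exclusion on these primes:
260 − ⌊260/7⌋ − ⌊260/11⌋ − ⌊260/13⌋ + ⌊260/77⌋ + ⌊260/91⌋ + ⌊260/143⌋ − ⌊260/1001⌋ = 186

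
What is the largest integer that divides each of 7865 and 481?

7865 = 5 · 11² · 13
481 = 13 · 37
Common: 13 = 13

13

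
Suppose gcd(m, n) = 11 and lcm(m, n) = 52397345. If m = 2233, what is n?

Using mn = gcd(m,n)·lcm(m,n) = 11·52397345 = 576370795, we get n = 576370795/2233 = 258115.

258115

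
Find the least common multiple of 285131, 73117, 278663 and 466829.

1807998080413217

lcm(285131, 73117) = 285131·73117/gcd = 20847923327/253 = 82402859
lcm(82402859, 278663) = 82402859·278663/gcd = 22962627897517/539 = 42602278103
lcm(42602278103, 466829) = 42602278103·466829/gcd = 19887978884545387/11 = 1807998080413217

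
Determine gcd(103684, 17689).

49

Euclid: 103684 = 5·17689 + 15239; 17689 = 1·15239 + 2450; 15239 = 6·2450 + 539; 2450 = 4·539 + 294; 539 = 1·294 + 245; 294 = 1·245 + 49; 245 = 5·49 + 0. Last nonzero remainder: 49.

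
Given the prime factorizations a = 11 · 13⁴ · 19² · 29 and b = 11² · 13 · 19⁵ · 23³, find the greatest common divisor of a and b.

51623

min exponent per shared prime: 11 · 13 · 19² = 51623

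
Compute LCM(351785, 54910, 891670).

954235808890

351785 = 5 · 7 · 19 · 23²; 54910 = 2 · 5 · 17² · 19; 891670 = 2 · 5 · 13 · 19³
lcm takes max exponent of each prime: 2 · 5 · 7 · 13 · 17² · 19³ · 23² = 954235808890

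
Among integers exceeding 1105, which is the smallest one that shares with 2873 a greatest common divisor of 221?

1326

2873 = 221·13. Any x with gcd(x, 2873) = 221 is a multiple of 221, say 221s, with s coprime to 13.
Need s > 1105/221, so s ≥ 6. First s ≥ 6 with gcd(s, 13) = 1 is s = 6. Thus x = 221·6 = 1326.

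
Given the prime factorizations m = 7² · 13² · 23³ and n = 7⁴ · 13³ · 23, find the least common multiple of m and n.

max exponent per prime: 7⁴ · 13³ · 23³ = 64180888499

64180888499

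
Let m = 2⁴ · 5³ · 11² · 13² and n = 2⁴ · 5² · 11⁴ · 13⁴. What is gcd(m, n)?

8179600

min exponent per shared prime: 2⁴ · 5² · 11² · 13² = 8179600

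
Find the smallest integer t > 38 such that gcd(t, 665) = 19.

57

Multiples of 19 above 38: 19·3, 19·4, … . Need the cofactor coprime to 665/19 = 35.
Checking s = 3, 4, … the first with gcd(s, 35) = 1 is s = 3, giving 57.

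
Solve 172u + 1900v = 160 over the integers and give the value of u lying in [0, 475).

Reduce mod 1900: 172u ≡ 160 (mod 1900). With g = gcd(172, 1900) = 4 dividing 160, divide through: 43u ≡ 40 (mod 475).
Since gcd(43, 475) = 1, u ≡ 40·(43)⁻¹ ≡ 255 (mod 475). Smallest non-negative: 255.

255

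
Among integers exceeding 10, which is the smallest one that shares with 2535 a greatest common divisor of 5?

gcd(x, 2535) = 5 forces 5 | x; write x = 5s. Then gcd(5s, 5·507) = 5·gcd(s, 507), so need gcd(s, 507) = 1.
5s > 10 gives s ≥ 3. The least s ≥ 3 coprime to 507 is 4, so x = 5·4 = 20.

20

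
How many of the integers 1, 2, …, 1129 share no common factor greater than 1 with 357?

Prime factors of 357: 3, 7, 17. Count integers ≤ 1129 divisible by none of them.
By inclusion–exclusion: 1129 − ⌊1129/3⌋ − ⌊1129/7⌋ − ⌊1129/17⌋ + ⌊1129/21⌋ + ⌊1129/51⌋ + ⌊1129/119⌋ − ⌊1129/357⌋ = 607.

607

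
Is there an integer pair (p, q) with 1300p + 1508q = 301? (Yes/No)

No

By Bézout, 1300p + 1508q = 301 has integer solutions iff gcd(1300, 1508) | 301.
Euclid: 1508 = 1·1300 + 208; 1300 = 6·208 + 52; 208 = 4·52 + 0. gcd = 52; 301 mod 52 = 41. No.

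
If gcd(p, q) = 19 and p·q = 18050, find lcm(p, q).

gcd·lcm = product, so lcm = 18050/19 = 950.

950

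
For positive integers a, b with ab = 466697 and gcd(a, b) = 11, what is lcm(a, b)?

For any two positive integers, gcd × lcm equals their product. Hence lcm = 466697 / 11 = 42427.

42427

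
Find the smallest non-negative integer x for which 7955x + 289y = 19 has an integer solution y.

253

Reduce mod 289: 7955x ≡ 19 (mod 289). With g = gcd(7955, 289) = 1 dividing 19, divide through: 7955x ≡ 19 (mod 289).
Since gcd(7955, 289) = 1, x ≡ 19·(7955)⁻¹ ≡ 253 (mod 289). Smallest non-negative: 253.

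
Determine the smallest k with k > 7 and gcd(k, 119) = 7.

gcd(k, 119) = 7 forces 7 | k; write k = 7s. Then gcd(7s, 7·17) = 7·gcd(s, 17), so need gcd(s, 17) = 1.
7s > 7 gives s ≥ 2. The least s ≥ 2 coprime to 17 is 2, so k = 7·2 = 14.

14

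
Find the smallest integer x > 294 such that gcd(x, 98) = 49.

343

Multiples of 49 above 294: 49·7, 49·8, … . Need the cofactor coprime to 98/49 = 2.
Checking s = 7, 8, … the first with gcd(s, 2) = 1 is s = 7, giving 343.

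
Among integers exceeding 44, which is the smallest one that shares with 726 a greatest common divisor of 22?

88

gcd(a, 726) = 22 forces 22 | a; write a = 22s. Then gcd(22s, 22·33) = 22·gcd(s, 33), so need gcd(s, 33) = 1.
22s > 44 gives s ≥ 3. The least s ≥ 3 coprime to 33 is 4, so a = 22·4 = 88.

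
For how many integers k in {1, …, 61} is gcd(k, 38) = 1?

29

Prime factors of 38: 2, 19. Count integers ≤ 61 divisible by none of them.
By inclusion–exclusion: 61 − ⌊61/2⌋ − ⌊61/19⌋ + ⌊61/38⌋ = 29.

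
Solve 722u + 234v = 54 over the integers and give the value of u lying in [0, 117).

gcd(722, 234) = 2 (Euclid: 722 = 3·234 + 20; 234 = 11·20 + 14; 20 = 1·14 + 6; 14 = 2·6 + 2; 6 = 3·2 + 0), and 2 | 54.
Extended Euclid: 722·(-35) + 234·(108) = 2. Scale by 27: u₀ = -945.
General solution u = u₀ + 117t; reducing mod 117 gives u = 108 (and v = -333).

108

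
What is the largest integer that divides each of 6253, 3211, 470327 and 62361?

gcd(6253, 3211): 6253 = 1·3211 + 3042; 3211 = 1·3042 + 169; 3042 = 18·169 + 0 → 169
gcd(169, 470327): 470327 = 2783·169 + 0 → 169
gcd(169, 62361): 62361 = 369·169 + 0 → 169

169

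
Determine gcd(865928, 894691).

49

Euclid: 894691 = 1·865928 + 28763; 865928 = 30·28763 + 3038; 28763 = 9·3038 + 1421; 3038 = 2·1421 + 196; 1421 = 7·196 + 49; 196 = 4·49 + 0. Last nonzero remainder: 49.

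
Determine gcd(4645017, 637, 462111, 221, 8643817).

13

gcd(4645017, 637): 4645017 = 7292·637 + 13; 637 = 49·13 + 0 → 13
gcd(13, 462111): 462111 = 35547·13 + 0 → 13
gcd(13, 221): 221 = 17·13 + 0 → 13
gcd(13, 8643817): 8643817 = 664909·13 + 0 → 13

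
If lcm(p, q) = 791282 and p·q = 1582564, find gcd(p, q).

gcd·lcm = product, so gcd = 1582564/791282 = 2.

2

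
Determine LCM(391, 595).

391 = 17 · 23; 595 = 5 · 7 · 17
max exponents: 5 · 7 · 17 · 23 = 13685

13685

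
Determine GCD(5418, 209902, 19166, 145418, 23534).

gcd(5418, 209902): 209902 = 38·5418 + 4018; 5418 = 1·4018 + 1400; 4018 = 2·1400 + 1218; 1400 = 1·1218 + 182; 1218 = 6·182 + 126; 182 = 1·126 + 56; 126 = 2·56 + 14; 56 = 4·14 + 0 → 14
gcd(14, 19166): 19166 = 1369·14 + 0 → 14
gcd(14, 145418): 145418 = 10387·14 + 0 → 14
gcd(14, 23534): 23534 = 1681·14 + 0 → 14

14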